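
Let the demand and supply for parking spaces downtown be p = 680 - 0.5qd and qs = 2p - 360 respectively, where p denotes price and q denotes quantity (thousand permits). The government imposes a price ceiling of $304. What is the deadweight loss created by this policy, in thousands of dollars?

31752

Rearranging demand gives qd = 1360 - 2p. Equilibrium: 1360 - 2p = 2p - 360, so 1720 = 4p and p* = 430, q* = 500.
Since 304 < 430, the ceiling is binding.
At p = 304: qd = 1360 - 2·304 = 752 and qs = 2·304 - 360 = 248.
Quantity traded falls to 248. At q = 248 the demand price is (1360 - 248)/2 = 556 and the supply price is (360 + 248)/2 = 304.
Deadweight loss = ½ · (556 - 304) · (500 - 248) = ½ · 252 · 252 = 31752.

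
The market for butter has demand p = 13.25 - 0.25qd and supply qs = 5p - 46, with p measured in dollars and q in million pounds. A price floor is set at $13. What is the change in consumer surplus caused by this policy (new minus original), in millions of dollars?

Rearranging demand gives qd = 53 - 4p. Setting quantity demanded equal to quantity supplied, 53 - 4p = 5p - 46, gives p* = 11 and q* = 9.
Since 13 > 11, the floor is binding.
At p = 13: qd = 53 - 4·13 = 1 and qs = 5·13 - 46 = 19.
Consumer surplus without the control is ½ · (13.25 - 11) · 9 = 10.125.
With the floor, consumers buy 1 units at 13, so CS = ½ · (13.25 - 13) · 1 = 0.125.
Change in consumer surplus = 0.125 - 10.125 = -10.

-10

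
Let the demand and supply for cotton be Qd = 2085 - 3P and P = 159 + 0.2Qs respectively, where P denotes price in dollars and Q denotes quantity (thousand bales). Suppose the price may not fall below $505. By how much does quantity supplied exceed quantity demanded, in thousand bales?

Rearranging supply gives Qs = 5P - 795. In a free market, 2085 - 3P = 5P - 795 gives the equilibrium P* = 360, Q* = 1005.
The floor of 505 is above the equilibrium price 360, so it binds.
At P = 505: Qd = 2085 - 3·505 = 570 and Qs = 5·505 - 795 = 1730.
Surplus = Qs - Qd = 1730 - 570 = 1160.

1160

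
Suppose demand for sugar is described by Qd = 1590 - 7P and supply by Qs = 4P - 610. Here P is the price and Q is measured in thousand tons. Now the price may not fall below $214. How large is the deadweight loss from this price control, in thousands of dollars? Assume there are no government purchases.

1886.5

Without the control the market clears where 1590 - 7P = 4P - 610, i.e. P* = 200 and Q* = 190.
Because the floor (214) lies above the market-clearing price, it is binding.
At P = 214: Qd = 1590 - 7·214 = 92 and Qs = 4·214 - 610 = 246.
Quantity traded falls to 92. At Q = 92 the demand price is (1590 - 92)/7 = 214 and the supply price is (610 + 92)/4 = 175.5.
Deadweight loss = ½ · (214 - 175.5) · (190 - 92) = ½ · 38.5 · 98 = 1886.5.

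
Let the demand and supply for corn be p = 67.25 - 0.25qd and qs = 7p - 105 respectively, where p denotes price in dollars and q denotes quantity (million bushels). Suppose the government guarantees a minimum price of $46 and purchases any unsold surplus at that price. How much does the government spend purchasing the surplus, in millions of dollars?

6072

Rearranging demand gives qd = 269 - 4p. Without the control the market clears where 269 - 4p = 7p - 105, i.e. p* = 34 and q* = 133.
The floor of 46 is above the equilibrium price 34, so it binds.
At p = 46: qd = 269 - 4·46 = 85 and qs = 7·46 - 105 = 217.
Surplus = qs - qd = 132.
Government expenditure = surplus × support price = 132 × 46 = 6072.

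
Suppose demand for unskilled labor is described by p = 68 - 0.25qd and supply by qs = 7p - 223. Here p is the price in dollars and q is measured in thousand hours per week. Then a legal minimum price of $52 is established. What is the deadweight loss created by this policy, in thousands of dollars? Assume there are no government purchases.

Rearranging demand gives qd = 272 - 4p. Setting quantity demanded equal to quantity supplied, 272 - 4p = 7p - 223, gives p* = 45 and q* = 92.
The floor of 52 is above the equilibrium price 45, so it binds.
At p = 52: qd = 272 - 4·52 = 64 and qs = 7·52 - 223 = 141.
Quantity traded falls to 64. At q = 64 the demand price is (272 - 64)/4 = 52 and the supply price is (223 + 64)/7 = 41.
Deadweight loss = ½ · (52 - 41) · (92 - 64) = ½ · 11 · 28 = 154.

154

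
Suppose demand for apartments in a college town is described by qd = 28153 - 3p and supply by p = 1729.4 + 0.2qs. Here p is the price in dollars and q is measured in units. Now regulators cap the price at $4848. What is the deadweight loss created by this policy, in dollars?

0

Rearranging supply gives qs = 5p - 8647. Setting quantity demanded equal to quantity supplied, 28153 - 3p = 5p - 8647, gives p* = 4600 and q* = 14353.
The ceiling of 4848 is above the equilibrium price 4600, so it is not binding; the market clears at p* = 4600, q* = 14353.
Since the control does not bind, no trades are prevented and deadweight loss is zero.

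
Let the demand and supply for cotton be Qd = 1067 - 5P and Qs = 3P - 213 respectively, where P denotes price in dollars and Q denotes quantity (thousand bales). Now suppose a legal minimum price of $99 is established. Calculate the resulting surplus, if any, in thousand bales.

Without the control the market clears where 1067 - 5P = 3P - 213, i.e. P* = 160 and Q* = 267.
Since 99 is below P* = 160, the floor does not bind and the free-market outcome prevails.
Since the control does not bind, there is no surplus.

0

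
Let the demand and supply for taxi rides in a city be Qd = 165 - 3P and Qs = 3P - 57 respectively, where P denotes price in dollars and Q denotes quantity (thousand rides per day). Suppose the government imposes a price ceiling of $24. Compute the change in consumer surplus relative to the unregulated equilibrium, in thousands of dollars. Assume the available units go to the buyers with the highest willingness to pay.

-58.5

Without the control the market clears where 165 - 3P = 3P - 57, i.e. P* = 37 and Q* = 54.
Since 24 < 37, the ceiling is binding.
At P = 24: Qd = 165 - 3·24 = 93 and Qs = 3·24 - 57 = 15.
Consumer surplus without the control is ½ · (55 - 37) · 54 = 486.
With the ceiling, 15 units are sold at 24 (assume they go to the highest-value buyers). The demand price at Q = 15 is 50, so CS = ½ · [(55 - 24) + (50 - 24)] · 15 = 427.5.
Change in consumer surplus = 427.5 - 486 = -58.5.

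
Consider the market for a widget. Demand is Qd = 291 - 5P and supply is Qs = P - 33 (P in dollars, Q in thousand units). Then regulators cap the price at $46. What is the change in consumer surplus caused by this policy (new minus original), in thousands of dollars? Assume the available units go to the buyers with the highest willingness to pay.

97.6

In a free market, 291 - 5P = P - 33 gives the equilibrium P* = 54, Q* = 21.
Because the ceiling (46) lies below the market-clearing price, it is binding.
At P = 46: Qd = 291 - 5·46 = 61 and Qs = 46 - 33 = 13.
Consumer surplus without the control is ½ · (58.2 - 54) · 21 = 44.1.
With the ceiling, 13 units are sold at 46 (assume they go to the highest-value buyers). The demand price at Q = 13 is 55.6, so CS = ½ · [(58.2 - 46) + (55.6 - 46)] · 13 = 141.7.
Change in consumer surplus = 141.7 - 44.1 = 97.6.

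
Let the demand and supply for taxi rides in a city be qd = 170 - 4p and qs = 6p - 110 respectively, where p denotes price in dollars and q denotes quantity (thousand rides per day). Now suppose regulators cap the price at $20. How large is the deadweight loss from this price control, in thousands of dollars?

Equilibrium: 170 - 4p = 6p - 110, so 280 = 10p and p* = 28, q* = 58.
Because the ceiling (20) lies below the market-clearing price, it is binding.
At p = 20: qd = 170 - 4·20 = 90 and qs = 6·20 - 110 = 10.
Quantity traded falls to 10. At q = 10 the demand price is (170 - 10)/4 = 40 and the supply price is (110 + 10)/6 = 20.
Deadweight loss = ½ · (40 - 20) · (58 - 10) = ½ · 20 · 48 = 480.

480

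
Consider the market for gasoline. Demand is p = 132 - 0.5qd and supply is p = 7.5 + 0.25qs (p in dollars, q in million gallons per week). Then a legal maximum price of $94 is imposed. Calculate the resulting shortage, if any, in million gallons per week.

Rearranging demand gives qd = 264 - 2p; rearranging supply gives qs = 4p - 30. In a free market, 264 - 2p = 4p - 30 gives the equilibrium p* = 49, q* = 166.
Since 94 is above p* = 49, the ceiling does not bind and the free-market outcome prevails.
Since the control does not bind, there is no shortage.

0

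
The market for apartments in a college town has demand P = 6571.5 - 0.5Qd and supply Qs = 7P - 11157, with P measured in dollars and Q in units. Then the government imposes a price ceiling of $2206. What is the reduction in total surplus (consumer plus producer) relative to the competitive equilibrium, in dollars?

3843567

Rearranging demand gives Qd = 13143 - 2P. Without the control the market clears where 13143 - 2P = 7P - 11157, i.e. P* = 2700 and Q* = 7743.
The ceiling of 2206 is below the equilibrium price 2700, so it binds.
At P = 2206: Qd = 13143 - 2·2206 = 8731 and Qs = 7·2206 - 11157 = 4285.
Quantity traded falls to 4285. At Q = 4285 the demand price is (13143 - 4285)/2 = 4429 and the supply price is (11157 + 4285)/7 = 2206.
Deadweight loss = ½ · (4429 - 2206) · (7743 - 4285) = ½ · 2223 · 3458 = 3843567.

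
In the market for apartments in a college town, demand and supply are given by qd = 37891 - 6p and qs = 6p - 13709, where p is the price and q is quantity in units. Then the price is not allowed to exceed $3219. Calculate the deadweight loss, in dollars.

7011366

Equilibrium: 37891 - 6p = 6p - 13709, so 51600 = 12p and p* = 4300, q* = 12091.
Since 3219 < 4300, the ceiling is binding.
At p = 3219: qd = 37891 - 6·3219 = 18577 and qs = 6·3219 - 13709 = 5605.
Quantity traded falls to 5605. At q = 5605 the demand price is (37891 - 5605)/6 = 5381 and the supply price is (13709 + 5605)/6 = 3219.
Deadweight loss = ½ · (5381 - 3219) · (12091 - 5605) = ½ · 2162 · 6486 = 7011366.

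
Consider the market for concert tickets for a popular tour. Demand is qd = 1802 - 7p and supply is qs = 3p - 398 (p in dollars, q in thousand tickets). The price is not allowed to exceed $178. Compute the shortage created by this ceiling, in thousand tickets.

420

In a free market, 1802 - 7p = 3p - 398 gives the equilibrium p* = 220, q* = 262.
Because the ceiling (178) lies below the market-clearing price, it is binding.
At p = 178: qd = 1802 - 7·178 = 556 and qs = 3·178 - 398 = 136.
Shortage = qd - qs = 556 - 136 = 420.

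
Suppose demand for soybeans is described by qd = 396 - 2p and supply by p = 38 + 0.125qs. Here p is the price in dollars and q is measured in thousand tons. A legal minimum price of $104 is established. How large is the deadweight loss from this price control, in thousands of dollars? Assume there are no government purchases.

1445

Rearranging supply gives qs = 8p - 304. Setting quantity demanded equal to quantity supplied, 396 - 2p = 8p - 304, gives p* = 70 and q* = 256.
Since 104 > 70, the floor is binding.
At p = 104: qd = 396 - 2·104 = 188 and qs = 8·104 - 304 = 528.
Quantity traded falls to 188. At q = 188 the demand price is (396 - 188)/2 = 104 and the supply price is (304 + 188)/8 = 61.5.
Deadweight loss = ½ · (104 - 61.5) · (256 - 188) = ½ · 42.5 · 68 = 1445.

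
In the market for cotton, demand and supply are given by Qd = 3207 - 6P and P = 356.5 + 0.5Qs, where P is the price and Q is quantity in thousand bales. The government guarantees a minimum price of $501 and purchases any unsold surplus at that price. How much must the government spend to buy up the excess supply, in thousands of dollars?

44088

Rearranging supply gives Qs = 2P - 713. In a free market, 3207 - 6P = 2P - 713 gives the equilibrium P* = 490, Q* = 267.
Because the floor (501) lies above the market-clearing price, it is binding.
At P = 501: Qd = 3207 - 6·501 = 201 and Qs = 2·501 - 713 = 289.
Surplus = Qs - Qd = 88.
Government expenditure = surplus × support price = 88 × 501 = 44088.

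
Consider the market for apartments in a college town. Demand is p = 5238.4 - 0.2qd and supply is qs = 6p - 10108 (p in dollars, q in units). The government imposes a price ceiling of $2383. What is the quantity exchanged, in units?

Rearranging demand gives qd = 26192 - 5p. Equilibrium: 26192 - 5p = 6p - 10108, so 36300 = 11p and p* = 3300, q* = 9692.
The ceiling of 2383 is below the equilibrium price 3300, so it binds.
At p = 2383: qd = 26192 - 5·2383 = 14277 and qs = 6·2383 - 10108 = 4190.
The quantity actually transacted is the short side, supply: 4190.

4190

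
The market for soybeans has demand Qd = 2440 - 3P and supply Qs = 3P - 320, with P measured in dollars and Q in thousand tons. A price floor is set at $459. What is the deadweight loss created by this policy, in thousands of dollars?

Setting quantity demanded equal to quantity supplied, 2440 - 3P = 3P - 320, gives P* = 460 and Q* = 1060.
Since 459 is below P* = 460, the floor does not bind and the free-market outcome prevails.
Since the control does not bind, no trades are prevented and deadweight loss is zero.

0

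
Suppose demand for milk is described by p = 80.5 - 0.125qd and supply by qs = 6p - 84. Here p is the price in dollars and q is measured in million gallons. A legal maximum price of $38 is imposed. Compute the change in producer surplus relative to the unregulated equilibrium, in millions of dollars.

-2604

Rearranging demand gives qd = 644 - 8p. Without the control the market clears where 644 - 8p = 6p - 84, i.e. p* = 52 and q* = 228.
The ceiling of 38 is below the equilibrium price 52, so it binds.
At p = 38: qd = 644 - 8·38 = 340 and qs = 6·38 - 84 = 144.
Producer surplus without the control is ½ · (52 - 14) · 228 = 4332.
With the ceiling, producers sell 144 units at 38, so PS = ½ · (38 - 14) · 144 = 1728.
Change in producer surplus = 1728 - 4332 = -2604.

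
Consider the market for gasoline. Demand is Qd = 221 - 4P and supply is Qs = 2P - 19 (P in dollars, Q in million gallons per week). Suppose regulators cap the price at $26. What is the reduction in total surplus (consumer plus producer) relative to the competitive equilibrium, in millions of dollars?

294

In a free market, 221 - 4P = 2P - 19 gives the equilibrium P* = 40, Q* = 61.
Because the ceiling (26) lies below the market-clearing price, it is binding.
At P = 26: Qd = 221 - 4·26 = 117 and Qs = 2·26 - 19 = 33.
Quantity traded falls to 33. At Q = 33 the demand price is (221 - 33)/4 = 47 and the supply price is (19 + 33)/2 = 26.
Deadweight loss = ½ · (47 - 26) · (61 - 33) = ½ · 21 · 28 = 294.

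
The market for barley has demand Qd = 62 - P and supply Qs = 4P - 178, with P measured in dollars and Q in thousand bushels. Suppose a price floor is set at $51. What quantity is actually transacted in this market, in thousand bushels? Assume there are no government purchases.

In a free market, 62 - P = 4P - 178 gives the equilibrium P* = 48, Q* = 14.
Since 51 > 48, the floor is binding.
At P = 51: Qd = 62 - 51 = 11 and Qs = 4·51 - 178 = 26.
The quantity actually transacted is the short side, demand: 11.

11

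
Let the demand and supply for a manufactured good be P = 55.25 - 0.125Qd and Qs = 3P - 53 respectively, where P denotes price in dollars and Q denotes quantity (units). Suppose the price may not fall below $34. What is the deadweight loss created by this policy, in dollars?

0

Rearranging demand gives Qd = 442 - 8P. Equilibrium: 442 - 8P = 3P - 53, so 495 = 11P and P* = 45, Q* = 82.
The floor of 34 is below the equilibrium price 45, so it is not binding; the market clears at P* = 45, Q* = 82.
Since the control does not bind, no trades are prevented and deadweight loss is zero.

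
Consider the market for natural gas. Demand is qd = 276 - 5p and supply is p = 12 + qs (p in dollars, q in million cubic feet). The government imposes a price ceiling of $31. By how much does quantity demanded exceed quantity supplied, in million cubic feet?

102

Rearranging supply gives qs = p - 12. Setting quantity demanded equal to quantity supplied, 276 - 5p = p - 12, gives p* = 48 and q* = 36.
Because the ceiling (31) lies below the market-clearing price, it is binding.
At p = 31: qd = 276 - 5·31 = 121 and qs = 31 - 12 = 19.
Shortage = qd - qs = 121 - 19 = 102.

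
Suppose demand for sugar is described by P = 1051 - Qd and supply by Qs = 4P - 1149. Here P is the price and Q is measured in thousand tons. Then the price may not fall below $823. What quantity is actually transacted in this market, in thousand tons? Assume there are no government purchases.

228

Rearranging demand gives Qd = 1051 - P. Equilibrium: 1051 - P = 4P - 1149, so 2200 = 5P and P* = 440, Q* = 611.
Because the floor (823) lies above the market-clearing price, it is binding.
At P = 823: Qd = 1051 - 823 = 228 and Qs = 4·823 - 1149 = 2143.
The quantity actually transacted is the short side, demand: 228.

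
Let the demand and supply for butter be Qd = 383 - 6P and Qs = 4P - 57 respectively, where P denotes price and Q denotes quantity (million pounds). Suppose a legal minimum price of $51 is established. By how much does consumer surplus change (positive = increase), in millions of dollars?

Equilibrium: 383 - 6P = 4P - 57, so 440 = 10P and P* = 44, Q* = 119.
Since 51 > 44, the floor is binding.
At P = 51: Qd = 383 - 6·51 = 77 and Qs = 4·51 - 57 = 147.
Consumer surplus without the control is ½ · (383/6 - 44) · 119 = 14161/12.
With the floor, consumers buy 77 units at 51, so CS = ½ · (383/6 - 51) · 77 = 5929/12.
Change in consumer surplus = 5929/12 - 14161/12 = -686.

-686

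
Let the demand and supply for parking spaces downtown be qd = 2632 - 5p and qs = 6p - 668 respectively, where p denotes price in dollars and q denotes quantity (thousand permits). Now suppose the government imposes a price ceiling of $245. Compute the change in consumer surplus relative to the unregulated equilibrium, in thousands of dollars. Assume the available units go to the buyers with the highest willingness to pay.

Without the control the market clears where 2632 - 5p = 6p - 668, i.e. p* = 300 and q* = 1132.
Because the ceiling (245) lies below the market-clearing price, it is binding.
At p = 245: qd = 2632 - 5·245 = 1407 and qs = 6·245 - 668 = 802.
Consumer surplus without the control is ½ · (526.4 - 300) · 1132 = 128142.4.
With the ceiling, 802 units are sold at 245 (assume they go to the highest-value buyers). The demand price at q = 802 is 366, so CS = ½ · [(526.4 - 245) + (366 - 245)] · 802 = 161362.4.
Change in consumer surplus = 161362.4 - 128142.4 = 33220.

33220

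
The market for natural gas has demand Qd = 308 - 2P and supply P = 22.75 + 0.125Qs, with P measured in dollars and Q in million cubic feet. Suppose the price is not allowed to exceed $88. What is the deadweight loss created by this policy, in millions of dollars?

0

Rearranging supply gives Qs = 8P - 182. Setting quantity demanded equal to quantity supplied, 308 - 2P = 8P - 182, gives P* = 49 and Q* = 210.
Since 88 is above P* = 49, the ceiling does not bind and the free-market outcome prevails.
Since the control does not bind, no trades are prevented and deadweight loss is zero.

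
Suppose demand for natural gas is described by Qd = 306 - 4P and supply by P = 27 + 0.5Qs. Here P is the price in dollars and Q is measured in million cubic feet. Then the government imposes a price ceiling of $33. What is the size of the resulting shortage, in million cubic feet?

162

Rearranging supply gives Qs = 2P - 54. Without the control the market clears where 306 - 4P = 2P - 54, i.e. P* = 60 and Q* = 66.
Since 33 < 60, the ceiling is binding.
At P = 33: Qd = 306 - 4·33 = 174 and Qs = 2·33 - 54 = 12.
Shortage = Qd - Qs = 174 - 12 = 162.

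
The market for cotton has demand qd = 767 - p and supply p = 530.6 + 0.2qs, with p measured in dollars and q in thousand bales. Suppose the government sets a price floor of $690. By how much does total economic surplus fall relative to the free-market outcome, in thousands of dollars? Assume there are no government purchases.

Rearranging supply gives qs = 5p - 2653. Setting quantity demanded equal to quantity supplied, 767 - p = 5p - 2653, gives p* = 570 and q* = 197.
The floor of 690 is above the equilibrium price 570, so it binds.
At p = 690: qd = 767 - 690 = 77 and qs = 5·690 - 2653 = 797.
Quantity traded falls to 77. At q = 77 the demand price is 767 - 77 = 690 and the supply price is (2653 + 77)/5 = 546.
Deadweight loss = ½ · (690 - 546) · (197 - 77) = ½ · 144 · 120 = 8640.

8640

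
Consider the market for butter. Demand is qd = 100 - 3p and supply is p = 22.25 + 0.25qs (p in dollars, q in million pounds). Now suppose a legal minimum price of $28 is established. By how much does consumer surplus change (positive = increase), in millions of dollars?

Rearranging supply gives qs = 4p - 89. Without the control the market clears where 100 - 3p = 4p - 89, i.e. p* = 27 and q* = 19.
Since 28 > 27, the floor is binding.
At p = 28: qd = 100 - 3·28 = 16 and qs = 4·28 - 89 = 23.
Consumer surplus without the control is ½ · (100/3 - 27) · 19 = 361/6.
With the floor, consumers buy 16 units at 28, so CS = ½ · (100/3 - 28) · 16 = 128/3.
Change in consumer surplus = 128/3 - 361/6 = -17.5.

-17.5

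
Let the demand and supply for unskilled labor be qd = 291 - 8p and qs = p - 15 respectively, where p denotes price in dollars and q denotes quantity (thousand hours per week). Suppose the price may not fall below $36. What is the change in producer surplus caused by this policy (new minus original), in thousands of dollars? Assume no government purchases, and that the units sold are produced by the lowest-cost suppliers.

Equilibrium: 291 - 8p = p - 15, so 306 = 9p and p* = 34, q* = 19.
Because the floor (36) lies above the market-clearing price, it is binding.
At p = 36: qd = 291 - 8·36 = 3 and qs = 36 - 15 = 21.
Producer surplus without the control is ½ · (34 - 15) · 19 = 180.5.
With the floor, 3 units are sold at 36. The supply price at q = 3 is 18, so PS = ½ · [(36 - 15) + (36 - 18)] · 3 = 58.5.
Change in producer surplus = 58.5 - 180.5 = -122.

-122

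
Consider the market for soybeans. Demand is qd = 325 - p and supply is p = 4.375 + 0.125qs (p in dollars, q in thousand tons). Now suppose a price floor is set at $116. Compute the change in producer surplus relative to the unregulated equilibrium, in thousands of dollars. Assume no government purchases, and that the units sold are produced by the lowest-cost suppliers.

Rearranging supply gives qs = 8p - 35. Setting quantity demanded equal to quantity supplied, 325 - p = 8p - 35, gives p* = 40 and q* = 285.
Since 116 > 40, the floor is binding.
At p = 116: qd = 325 - 116 = 209 and qs = 8·116 - 35 = 893.
Producer surplus without the control is ½ · (40 - 4.375) · 285 = 5076.5625.
With the floor, 209 units are sold at 116. The supply price at q = 209 is 30.5, so PS = ½ · [(116 - 4.375) + (116 - 30.5)] · 209 = 20599.5625.
Change in producer surplus = 20599.5625 - 5076.5625 = 15523.

15523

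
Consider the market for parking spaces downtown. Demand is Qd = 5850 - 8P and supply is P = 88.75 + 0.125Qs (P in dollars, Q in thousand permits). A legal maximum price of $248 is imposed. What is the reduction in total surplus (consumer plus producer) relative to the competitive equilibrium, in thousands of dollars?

209952

Rearranging supply gives Qs = 8P - 710. In a free market, 5850 - 8P = 8P - 710 gives the equilibrium P* = 410, Q* = 2570.
Because the ceiling (248) lies below the market-clearing price, it is binding.
At P = 248: Qd = 5850 - 8·248 = 3866 and Qs = 8·248 - 710 = 1274.
Quantity traded falls to 1274. At Q = 1274 the demand price is (5850 - 1274)/8 = 572 and the supply price is (710 + 1274)/8 = 248.
Deadweight loss = ½ · (572 - 248) · (2570 - 1274) = ½ · 324 · 1296 = 209952.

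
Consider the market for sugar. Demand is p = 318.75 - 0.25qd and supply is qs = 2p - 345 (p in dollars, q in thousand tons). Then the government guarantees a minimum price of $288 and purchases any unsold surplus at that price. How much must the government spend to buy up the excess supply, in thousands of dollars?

Rearranging demand gives qd = 1275 - 4p. In a free market, 1275 - 4p = 2p - 345 gives the equilibrium p* = 270, q* = 195.
The floor of 288 is above the equilibrium price 270, so it binds.
At p = 288: qd = 1275 - 4·288 = 123 and qs = 2·288 - 345 = 231.
Surplus = qs - qd = 108.
Government expenditure = surplus × support price = 108 × 288 = 31104.

31104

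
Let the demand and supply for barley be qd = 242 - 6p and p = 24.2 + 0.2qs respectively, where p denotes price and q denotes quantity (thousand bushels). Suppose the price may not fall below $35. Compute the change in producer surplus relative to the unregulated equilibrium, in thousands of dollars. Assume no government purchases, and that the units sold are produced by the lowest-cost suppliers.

Rearranging supply gives qs = 5p - 121. In a free market, 242 - 6p = 5p - 121 gives the equilibrium p* = 33, q* = 44.
The floor of 35 is above the equilibrium price 33, so it binds.
At p = 35: qd = 242 - 6·35 = 32 and qs = 5·35 - 121 = 54.
Producer surplus without the control is ½ · (33 - 24.2) · 44 = 193.6.
With the floor, 32 units are sold at 35. The supply price at q = 32 is 30.6, so PS = ½ · [(35 - 24.2) + (35 - 30.6)] · 32 = 243.2.
Change in producer surplus = 243.2 - 193.6 = 49.6.

49.6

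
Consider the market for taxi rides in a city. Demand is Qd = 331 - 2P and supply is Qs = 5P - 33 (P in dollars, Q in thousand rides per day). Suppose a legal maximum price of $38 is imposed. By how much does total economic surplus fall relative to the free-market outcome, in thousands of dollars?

1715

In a free market, 331 - 2P = 5P - 33 gives the equilibrium P* = 52, Q* = 227.
The ceiling of 38 is below the equilibrium price 52, so it binds.
At P = 38: Qd = 331 - 2·38 = 255 and Qs = 5·38 - 33 = 157.
Quantity traded falls to 157. At Q = 157 the demand price is (331 - 157)/2 = 87 and the supply price is (33 + 157)/5 = 38.
Deadweight loss = ½ · (87 - 38) · (227 - 157) = ½ · 49 · 70 = 1715.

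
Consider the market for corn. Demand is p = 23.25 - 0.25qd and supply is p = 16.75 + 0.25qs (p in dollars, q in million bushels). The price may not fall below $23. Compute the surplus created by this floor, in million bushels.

24

Rearranging demand gives qd = 93 - 4p; rearranging supply gives qs = 4p - 67. Equilibrium: 93 - 4p = 4p - 67, so 160 = 8p and p* = 20, q* = 13.
Since 23 > 20, the floor is binding.
At p = 23: qd = 93 - 4·23 = 1 and qs = 4·23 - 67 = 25.
Surplus = qs - qd = 25 - 1 = 24.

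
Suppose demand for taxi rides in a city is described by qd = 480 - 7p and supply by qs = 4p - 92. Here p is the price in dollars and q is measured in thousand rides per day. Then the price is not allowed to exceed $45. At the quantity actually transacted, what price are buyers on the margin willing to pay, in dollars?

56

Without the control the market clears where 480 - 7p = 4p - 92, i.e. p* = 52 and q* = 116.
Because the ceiling (45) lies below the market-clearing price, it is binding.
At p = 45: qd = 480 - 7·45 = 165 and qs = 4·45 - 92 = 88.
Only 88 units reach the market. On the demand curve, the marginal buyer's willingness to pay at q = 88 is (480 - 88)/7 = 56.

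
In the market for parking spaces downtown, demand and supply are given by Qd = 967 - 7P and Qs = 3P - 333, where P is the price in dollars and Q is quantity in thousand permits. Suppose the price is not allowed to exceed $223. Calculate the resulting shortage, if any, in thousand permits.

Equilibrium: 967 - 7P = 3P - 333, so 1300 = 10P and P* = 130, Q* = 57.
The ceiling of 223 is above the equilibrium price 130, so it is not binding; the market clears at P* = 130, Q* = 57.
Since the control does not bind, there is no shortage.

0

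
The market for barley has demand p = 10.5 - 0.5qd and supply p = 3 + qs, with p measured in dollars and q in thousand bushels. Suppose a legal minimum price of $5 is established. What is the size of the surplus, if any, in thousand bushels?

Rearranging demand gives qd = 21 - 2p; rearranging supply gives qs = p - 3. Equilibrium: 21 - 2p = p - 3, so 24 = 3p and p* = 8, q* = 5.
The floor of 5 is below the equilibrium price 8, so it is not binding; the market clears at p* = 8, q* = 5.
Since the control does not bind, there is no surplus.

0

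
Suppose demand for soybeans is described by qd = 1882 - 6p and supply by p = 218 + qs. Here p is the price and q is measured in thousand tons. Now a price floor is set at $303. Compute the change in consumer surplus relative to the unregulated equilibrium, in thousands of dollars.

Rearranging supply gives qs = p - 218. Equilibrium: 1882 - 6p = p - 218, so 2100 = 7p and p* = 300, q* = 82.
Since 303 > 300, the floor is binding.
At p = 303: qd = 1882 - 6·303 = 64 and qs = 303 - 218 = 85.
Consumer surplus without the control is ½ · (941/3 - 300) · 82 = 1681/3.
With the floor, consumers buy 64 units at 303, so CS = ½ · (941/3 - 303) · 64 = 1024/3.
Change in consumer surplus = 1024/3 - 1681/3 = -219.

-219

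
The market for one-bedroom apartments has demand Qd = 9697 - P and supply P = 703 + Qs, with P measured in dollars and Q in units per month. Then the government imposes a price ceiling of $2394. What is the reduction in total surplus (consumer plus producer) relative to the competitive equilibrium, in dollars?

7873636

Rearranging supply gives Qs = P - 703. Equilibrium: 9697 - P = P - 703, so 10400 = 2P and P* = 5200, Q* = 4497.
Because the ceiling (2394) lies below the market-clearing price, it is binding.
At P = 2394: Qd = 9697 - 2394 = 7303 and Qs = 2394 - 703 = 1691.
Quantity traded falls to 1691. At Q = 1691 the demand price is 9697 - 1691 = 8006 and the supply price is 703 + 1691 = 2394.
Deadweight loss = ½ · (8006 - 2394) · (4497 - 1691) = ½ · 5612 · 2806 = 7873636.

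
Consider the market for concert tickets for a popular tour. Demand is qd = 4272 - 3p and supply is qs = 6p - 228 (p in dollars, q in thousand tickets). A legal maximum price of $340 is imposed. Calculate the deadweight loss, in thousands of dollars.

230400

Equilibrium: 4272 - 3p = 6p - 228, so 4500 = 9p and p* = 500, q* = 2772.
Because the ceiling (340) lies below the market-clearing price, it is binding.
At p = 340: qd = 4272 - 3·340 = 3252 and qs = 6·340 - 228 = 1812.
Quantity traded falls to 1812. At q = 1812 the demand price is (4272 - 1812)/3 = 820 and the supply price is (228 + 1812)/6 = 340.
Deadweight loss = ½ · (820 - 340) · (2772 - 1812) = ½ · 480 · 960 = 230400.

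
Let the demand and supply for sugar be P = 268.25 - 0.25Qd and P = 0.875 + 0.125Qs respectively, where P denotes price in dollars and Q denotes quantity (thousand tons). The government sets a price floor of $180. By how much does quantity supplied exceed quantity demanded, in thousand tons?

Rearranging demand gives Qd = 1073 - 4P; rearranging supply gives Qs = 8P - 7. Setting quantity demanded equal to quantity supplied, 1073 - 4P = 8P - 7, gives P* = 90 and Q* = 713.
Because the floor (180) lies above the market-clearing price, it is binding.
At P = 180: Qd = 1073 - 4·180 = 353 and Qs = 8·180 - 7 = 1433.
Surplus = Qs - Qd = 1433 - 353 = 1080.

1080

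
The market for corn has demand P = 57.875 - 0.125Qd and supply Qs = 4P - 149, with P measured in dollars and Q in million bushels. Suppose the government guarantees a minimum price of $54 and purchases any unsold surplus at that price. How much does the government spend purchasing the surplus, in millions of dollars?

Rearranging demand gives Qd = 463 - 8P. Without the control the market clears where 463 - 8P = 4P - 149, i.e. P* = 51 and Q* = 55.
The floor of 54 is above the equilibrium price 51, so it binds.
At P = 54: Qd = 463 - 8·54 = 31 and Qs = 4·54 - 149 = 67.
Surplus = Qs - Qd = 36.
Government expenditure = surplus × support price = 36 × 54 = 1944.

1944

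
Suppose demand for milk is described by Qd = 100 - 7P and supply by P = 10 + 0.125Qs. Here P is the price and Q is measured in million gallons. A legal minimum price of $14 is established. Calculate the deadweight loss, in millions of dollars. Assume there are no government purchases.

26.25

Rearranging supply gives Qs = 8P - 80. Equilibrium: 100 - 7P = 8P - 80, so 180 = 15P and P* = 12, Q* = 16.
Because the floor (14) lies above the market-clearing price, it is binding.
At P = 14: Qd = 100 - 7·14 = 2 and Qs = 8·14 - 80 = 32.
Quantity traded falls to 2. At Q = 2 the demand price is (100 - 2)/7 = 14 and the supply price is (80 + 2)/8 = 10.25.
Deadweight loss = ½ · (14 - 10.25) · (16 - 2) = ½ · 3.75 · 14 = 26.25.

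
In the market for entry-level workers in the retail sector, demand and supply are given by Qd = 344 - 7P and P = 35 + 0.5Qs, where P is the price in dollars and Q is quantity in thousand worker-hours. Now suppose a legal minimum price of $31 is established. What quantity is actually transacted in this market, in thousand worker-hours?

22

Rearranging supply gives Qs = 2P - 70. Setting quantity demanded equal to quantity supplied, 344 - 7P = 2P - 70, gives P* = 46 and Q* = 22.
Since 31 is below P* = 46, the floor does not bind and the free-market outcome prevails.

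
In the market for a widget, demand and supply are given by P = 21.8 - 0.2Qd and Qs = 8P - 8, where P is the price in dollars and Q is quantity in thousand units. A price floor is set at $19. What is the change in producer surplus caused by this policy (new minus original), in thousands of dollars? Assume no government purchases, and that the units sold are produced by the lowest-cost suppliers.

Rearranging demand gives Qd = 109 - 5P. Equilibrium: 109 - 5P = 8P - 8, so 117 = 13P and P* = 9, Q* = 64.
The floor of 19 is above the equilibrium price 9, so it binds.
At P = 19: Qd = 109 - 5·19 = 14 and Qs = 8·19 - 8 = 144.
Producer surplus without the control is ½ · (9 - 1) · 64 = 256.
With the floor, 14 units are sold at 19. The supply price at Q = 14 is 2.75, so PS = ½ · [(19 - 1) + (19 - 2.75)] · 14 = 239.75.
Change in producer surplus = 239.75 - 256 = -16.25.

-16.25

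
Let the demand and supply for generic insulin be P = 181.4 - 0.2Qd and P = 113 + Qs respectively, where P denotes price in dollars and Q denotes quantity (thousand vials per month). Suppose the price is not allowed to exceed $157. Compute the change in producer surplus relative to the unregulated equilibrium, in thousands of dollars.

-656.5

Rearranging demand gives Qd = 907 - 5P; rearranging supply gives Qs = P - 113. In a free market, 907 - 5P = P - 113 gives the equilibrium P* = 170, Q* = 57.
The ceiling of 157 is below the equilibrium price 170, so it binds.
At P = 157: Qd = 907 - 5·157 = 122 and Qs = 157 - 113 = 44.
Producer surplus without the control is ½ · (170 - 113) · 57 = 1624.5.
With the ceiling, producers sell 44 units at 157, so PS = ½ · (157 - 113) · 44 = 968.
Change in producer surplus = 968 - 1624.5 = -656.5.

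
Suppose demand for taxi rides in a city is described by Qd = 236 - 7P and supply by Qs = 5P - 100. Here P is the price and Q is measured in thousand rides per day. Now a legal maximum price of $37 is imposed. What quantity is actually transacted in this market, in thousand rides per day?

Setting quantity demanded equal to quantity supplied, 236 - 7P = 5P - 100, gives P* = 28 and Q* = 40.
Since 37 is above P* = 28, the ceiling does not bind and the free-market outcome prevails.

40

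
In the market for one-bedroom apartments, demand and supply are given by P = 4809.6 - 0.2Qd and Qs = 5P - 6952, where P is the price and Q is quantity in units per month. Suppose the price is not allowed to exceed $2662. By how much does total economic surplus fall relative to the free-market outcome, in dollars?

959220

Rearranging demand gives Qd = 24048 - 5P. In a free market, 24048 - 5P = 5P - 6952 gives the equilibrium P* = 3100, Q* = 8548.
Because the ceiling (2662) lies below the market-clearing price, it is binding.
At P = 2662: Qd = 24048 - 5·2662 = 10738 and Qs = 5·2662 - 6952 = 6358.
Quantity traded falls to 6358. At Q = 6358 the demand price is (24048 - 6358)/5 = 3538 and the supply price is (6952 + 6358)/5 = 2662.
Deadweight loss = ½ · (3538 - 2662) · (8548 - 6358) = ½ · 876 · 2190 = 959220.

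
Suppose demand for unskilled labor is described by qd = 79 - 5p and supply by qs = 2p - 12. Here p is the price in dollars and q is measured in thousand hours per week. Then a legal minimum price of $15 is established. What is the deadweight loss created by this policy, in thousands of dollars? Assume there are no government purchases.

Without the control the market clears where 79 - 5p = 2p - 12, i.e. p* = 13 and q* = 14.
Because the floor (15) lies above the market-clearing price, it is binding.
At p = 15: qd = 79 - 5·15 = 4 and qs = 2·15 - 12 = 18.
Quantity traded falls to 4. At q = 4 the demand price is (79 - 4)/5 = 15 and the supply price is (12 + 4)/2 = 8.
Deadweight loss = ½ · (15 - 8) · (14 - 4) = ½ · 7 · 10 = 35.

35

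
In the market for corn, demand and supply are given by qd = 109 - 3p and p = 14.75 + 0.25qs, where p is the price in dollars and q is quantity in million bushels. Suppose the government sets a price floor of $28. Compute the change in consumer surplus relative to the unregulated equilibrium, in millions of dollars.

-124

Rearranging supply gives qs = 4p - 59. Setting quantity demanded equal to quantity supplied, 109 - 3p = 4p - 59, gives p* = 24 and q* = 37.
The floor of 28 is above the equilibrium price 24, so it binds.
At p = 28: qd = 109 - 3·28 = 25 and qs = 4·28 - 59 = 53.
Consumer surplus without the control is ½ · (109/3 - 24) · 37 = 1369/6.
With the floor, consumers buy 25 units at 28, so CS = ½ · (109/3 - 28) · 25 = 625/6.
Change in consumer surplus = 625/6 - 1369/6 = -124.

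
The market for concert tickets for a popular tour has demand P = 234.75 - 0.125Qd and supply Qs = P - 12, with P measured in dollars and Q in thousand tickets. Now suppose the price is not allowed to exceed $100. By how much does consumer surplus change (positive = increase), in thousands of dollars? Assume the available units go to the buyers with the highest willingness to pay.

8923.75

Rearranging demand gives Qd = 1878 - 8P. Without the control the market clears where 1878 - 8P = P - 12, i.e. P* = 210 and Q* = 198.
The ceiling of 100 is below the equilibrium price 210, so it binds.
At P = 100: Qd = 1878 - 8·100 = 1078 and Qs = 100 - 12 = 88.
Consumer surplus without the control is ½ · (234.75 - 210) · 198 = 2450.25.
With the ceiling, 88 units are sold at 100 (assume they go to the highest-value buyers). The demand price at Q = 88 is 223.75, so CS = ½ · [(234.75 - 100) + (223.75 - 100)] · 88 = 11374.
Change in consumer surplus = 11374 - 2450.25 = 8923.75.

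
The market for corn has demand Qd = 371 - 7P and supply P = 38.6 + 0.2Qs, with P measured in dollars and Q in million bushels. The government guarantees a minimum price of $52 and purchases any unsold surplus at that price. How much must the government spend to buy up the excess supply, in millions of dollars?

3120

Rearranging supply gives Qs = 5P - 193. Equilibrium: 371 - 7P = 5P - 193, so 564 = 12P and P* = 47, Q* = 42.
Since 52 > 47, the floor is binding.
At P = 52: Qd = 371 - 7·52 = 7 and Qs = 5·52 - 193 = 67.
Surplus = Qs - Qd = 60.
Government expenditure = surplus × support price = 60 × 52 = 3120.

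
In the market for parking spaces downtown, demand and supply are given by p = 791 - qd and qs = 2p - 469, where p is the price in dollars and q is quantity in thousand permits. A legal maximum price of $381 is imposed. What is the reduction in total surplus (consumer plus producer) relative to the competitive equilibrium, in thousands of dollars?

Rearranging demand gives qd = 791 - p. Setting quantity demanded equal to quantity supplied, 791 - p = 2p - 469, gives p* = 420 and q* = 371.
The ceiling of 381 is below the equilibrium price 420, so it binds.
At p = 381: qd = 791 - 381 = 410 and qs = 2·381 - 469 = 293.
Quantity traded falls to 293. At q = 293 the demand price is 791 - 293 = 498 and the supply price is (469 + 293)/2 = 381.
Deadweight loss = ½ · (498 - 381) · (371 - 293) = ½ · 117 · 78 = 4563.

4563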